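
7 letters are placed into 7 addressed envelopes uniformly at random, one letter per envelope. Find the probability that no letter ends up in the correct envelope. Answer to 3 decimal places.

0.368

This is the derangement probability: permutations of 7 with no fixed point.
D(7) = 7! · (1 − 1/1! + 1/2! − ··· + (−1)^7/7!) = 1854.
P = 1854/5040 = 103/280 ≈ 0.368.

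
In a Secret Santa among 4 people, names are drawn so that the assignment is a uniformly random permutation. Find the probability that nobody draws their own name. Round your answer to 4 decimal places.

This is the derangement probability: permutations of 4 with no fixed point.
D(4) = 4! · (1 − 1/1! + 1/2! − ··· + (−1)^4/4!) = 9.
P = 9/24 = 3/8 ≈ 0.3750.

0.3750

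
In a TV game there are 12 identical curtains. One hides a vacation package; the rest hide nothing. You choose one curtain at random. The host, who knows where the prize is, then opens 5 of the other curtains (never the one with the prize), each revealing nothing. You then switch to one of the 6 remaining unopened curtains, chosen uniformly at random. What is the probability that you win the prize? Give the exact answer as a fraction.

Your original curtain holds the prize with probability 1/12, so the other 11 collectively hold it with probability 11/12.
The host can always find 5 empty curtains to open, so the reveals don't change that 11/12; it is now spread over the 6 remaining unopened curtains.
P(win by switching) = (11/12) · (1/6) = 11/72.

11/72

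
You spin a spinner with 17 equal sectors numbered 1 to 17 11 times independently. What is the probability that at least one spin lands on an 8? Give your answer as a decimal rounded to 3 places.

P(no spin lands on an 8) = (16/17)^11 ≈ 0.513.
P(at least one) = 1 − 0.513 = 0.487.

0.487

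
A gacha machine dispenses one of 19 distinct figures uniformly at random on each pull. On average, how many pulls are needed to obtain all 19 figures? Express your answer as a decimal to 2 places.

After i distinct types are collected, each trial gives a new one with probability (19−i)/19, so the expected wait for the next new type is 19/(19−i).
E = 19/19 + 19/18 + 19/17 + 19/16 + 19/15 + 19/14 + 19/13 + 19/12 + 19/11 + 19/10 + 19/9 + 19/8 + 19/7 + 19/6 + 19/5 + 19/4 + 19/3 + 19/2 + 19/1 = 275295799/4084080 ≈ 67.41.

67.41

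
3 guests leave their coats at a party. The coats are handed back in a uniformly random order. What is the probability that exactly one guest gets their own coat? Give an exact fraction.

Choose which one is fixed: C(3,1) = 3 ways.
The remaining 2 must have no fixed point: D(2) = 1.
P = 3·1/6 = 1/2.

1/2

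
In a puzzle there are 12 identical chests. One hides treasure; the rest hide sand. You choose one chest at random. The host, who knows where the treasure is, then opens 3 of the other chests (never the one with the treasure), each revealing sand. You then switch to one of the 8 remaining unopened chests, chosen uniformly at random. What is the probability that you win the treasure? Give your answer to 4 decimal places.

Your original chest holds the treasure with probability 1/12, so the other 11 collectively hold it with probability 11/12.
The host can always find 3 empty chests to open, so the reveals don't change that 11/12; it is now spread over the 8 remaining unopened chests.
P(win by switching) = (11/12) · (1/8) = 11/96 ≈ 0.1146.

0.1146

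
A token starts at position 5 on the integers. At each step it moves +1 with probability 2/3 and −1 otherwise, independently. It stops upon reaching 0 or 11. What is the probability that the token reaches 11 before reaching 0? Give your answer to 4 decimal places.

0.9692

Let r = q/p = (1/3)/(2/3) = 1/2. The recurrence P(i) = p·P(i+1) + q·P(i−1) with P(0)=0, P(11)=1 gives P(i) = (1 − r^i)/(1 − r^11).
P(5) = (1 − (1/2)^5) / (1 − (1/2)^11) = 1984/2047 ≈ 0.9692.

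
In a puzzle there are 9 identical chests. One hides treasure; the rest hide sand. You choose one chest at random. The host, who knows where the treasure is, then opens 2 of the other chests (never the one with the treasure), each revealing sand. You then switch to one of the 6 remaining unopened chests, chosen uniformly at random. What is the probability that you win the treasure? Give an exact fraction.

4/27

Your original chest holds the treasure with probability 1/9, so the other 8 collectively hold it with probability 8/9.
The host can always find 2 empty chests to open, so the reveals don't change that 8/9; it is now spread over the 6 remaining unopened chests.
P(win by switching) = (8/9) · (1/6) = 4/27.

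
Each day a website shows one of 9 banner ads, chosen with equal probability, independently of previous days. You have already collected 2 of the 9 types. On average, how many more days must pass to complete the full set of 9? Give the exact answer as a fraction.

Starting from 2 distinct types, each trial gives a new one with probability (9−i)/9 when i types are held, so the wait for the next new type is 9/(9−i).
E = 9/7 + 9/6 + 9/5 + 9/4 + 9/3 + 9/2 + 9/1 = 3267/140.

3267/140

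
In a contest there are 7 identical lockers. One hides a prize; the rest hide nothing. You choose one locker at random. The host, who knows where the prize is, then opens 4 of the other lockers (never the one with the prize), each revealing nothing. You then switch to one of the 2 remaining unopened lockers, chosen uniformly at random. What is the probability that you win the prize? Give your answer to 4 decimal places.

Your original locker holds the prize with probability 1/7, so the other 6 collectively hold it with probability 6/7.
The host can always find 4 empty lockers to open, so the reveals don't change that 6/7; it is now spread over the 2 remaining unopened lockers.
P(win by switching) = (6/7) · (1/2) = 3/7 ≈ 0.4286.

0.4286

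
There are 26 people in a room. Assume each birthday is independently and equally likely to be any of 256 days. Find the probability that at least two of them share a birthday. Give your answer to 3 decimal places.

It's easier to compute the probability that all 26 are distinct.
P(all distinct) = 256/256 · 255/256 · ··· · 231/256 ≈ 0.269.
So the probability of at least one match is 1 − 0.269 = 0.731.

0.731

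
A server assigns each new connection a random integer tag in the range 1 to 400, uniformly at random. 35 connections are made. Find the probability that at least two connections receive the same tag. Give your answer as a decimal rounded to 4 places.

0.7839

It's easier to compute the probability that all 35 are distinct.
P(all distinct) = 400/400 · 399/400 · ··· · 366/400 ≈ 0.2161.
So the probability of at least one match is 1 − 0.2161 = 0.7839.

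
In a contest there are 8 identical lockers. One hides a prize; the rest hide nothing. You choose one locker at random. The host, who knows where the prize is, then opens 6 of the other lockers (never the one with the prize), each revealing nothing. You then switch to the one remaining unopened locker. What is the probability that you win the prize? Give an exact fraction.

7/8

Your original locker holds the prize with probability 1/8, so the other 7 collectively hold it with probability 7/8.
The host can always find 6 empty lockers to open, so the reveals don't change that 7/8; it is now spread over the 1 remaining unopened locker.
P(win by switching) = (7/8) · (1/1) = 7/8.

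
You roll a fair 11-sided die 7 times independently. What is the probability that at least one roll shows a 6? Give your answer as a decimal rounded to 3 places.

P(no roll shows a 6) = (10/11)^7 ≈ 0.513.
P(at least one) = 1 − 0.513 = 0.487.

0.487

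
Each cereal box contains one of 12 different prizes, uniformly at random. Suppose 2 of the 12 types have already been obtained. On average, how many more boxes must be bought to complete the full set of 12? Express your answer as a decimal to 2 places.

35.15

Starting from 2 distinct types, each trial gives a new one with probability (12−i)/12 when i types are held, so the wait for the next new type is 12/(12−i).
E = 12/10 + 12/9 + 12/8 + 12/7 + 12/6 + 12/5 + 12/4 + 12/3 + 12/2 + 12/1 = 7381/210 ≈ 35.15.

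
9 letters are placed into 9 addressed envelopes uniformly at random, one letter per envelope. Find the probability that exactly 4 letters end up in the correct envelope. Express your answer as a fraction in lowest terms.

Choose which 4 of the 9 are fixed: C(9,4) = 126 ways.
The remaining 5 must have no fixed point: D(5) = 44.
P = 126·44/362880 = 11/720.

11/720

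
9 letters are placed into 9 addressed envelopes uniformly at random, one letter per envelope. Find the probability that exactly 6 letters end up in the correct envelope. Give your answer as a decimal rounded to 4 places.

0.0005

Choose which 6 of the 9 are fixed: C(9,6) = 84 ways.
The remaining 3 must have no fixed point: D(3) = 2.
P = 84·2/362880 = 1/2160 ≈ 0.0005.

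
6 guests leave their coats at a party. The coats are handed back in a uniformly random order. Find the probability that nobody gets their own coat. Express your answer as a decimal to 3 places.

0.368

This is the derangement probability: permutations of 6 with no fixed point.
D(6) = 6! · (1 − 1/1! + 1/2! − ··· + (−1)^6/6!) = 265.
P = 265/720 = 53/144 ≈ 0.368.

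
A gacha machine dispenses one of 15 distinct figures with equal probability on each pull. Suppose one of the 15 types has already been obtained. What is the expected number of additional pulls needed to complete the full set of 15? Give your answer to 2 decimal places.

Starting from 1 distinct type, each trial gives a new one with probability (15−i)/15 when i types are held, so the wait for the next new type is 15/(15−i).
E = 15/14 + 15/13 + 15/12 + 15/11 + 15/10 + 15/9 + 15/8 + 15/7 + 15/6 + 15/5 + 15/4 + 15/3 + 15/2 + 15/1 = 1171733/24024 ≈ 48.77.

48.77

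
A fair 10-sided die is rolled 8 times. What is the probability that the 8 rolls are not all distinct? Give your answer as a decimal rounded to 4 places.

P(all 8 different) = 10/10 · 9/10 · ··· · 3/10 ≈ 0.0181.
P(at least two equal) = 1 − 0.0181 = 0.9819.

0.9819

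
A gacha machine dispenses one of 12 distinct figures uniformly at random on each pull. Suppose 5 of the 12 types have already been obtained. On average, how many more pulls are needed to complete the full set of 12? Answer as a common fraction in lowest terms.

1089/35

Starting from 5 distinct types, each trial gives a new one with probability (12−i)/12 when i types are held, so the wait for the next new type is 12/(12−i).
E = 12/7 + 12/6 + 12/5 + 12/4 + 12/3 + 12/2 + 12/1 = 1089/35.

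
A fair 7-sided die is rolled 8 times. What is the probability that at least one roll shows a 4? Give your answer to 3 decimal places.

P(no roll shows a 4) = (6/7)^8 ≈ 0.291.
P(at least one) = 1 − 0.291 = 0.709.

0.709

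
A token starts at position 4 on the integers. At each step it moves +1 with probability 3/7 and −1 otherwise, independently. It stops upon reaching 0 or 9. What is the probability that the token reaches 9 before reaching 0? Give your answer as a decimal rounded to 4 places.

Let r = q/p = (4/7)/(3/7) = 4/3. The recurrence P(i) = p·P(i+1) + q·P(i−1) with P(0)=0, P(9)=1 gives P(i) = (1 − r^i)/(1 − r^9).
P(4) = (1 − (4/3)^4) / (1 − (4/3)^9) = 42525/242461 ≈ 0.1754.

0.1754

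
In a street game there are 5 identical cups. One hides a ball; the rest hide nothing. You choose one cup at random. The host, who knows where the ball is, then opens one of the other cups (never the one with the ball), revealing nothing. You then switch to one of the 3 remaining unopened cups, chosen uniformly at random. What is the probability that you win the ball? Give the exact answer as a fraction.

4/15

Your original cup holds the ball with probability 1/5, so the other 4 collectively hold it with probability 4/5.
The host can always find an empty cup to open, so this doesn't change that 4/5; it is now spread over the 3 remaining unopened cups.
P(win by switching) = (4/5) · (1/3) = 4/15.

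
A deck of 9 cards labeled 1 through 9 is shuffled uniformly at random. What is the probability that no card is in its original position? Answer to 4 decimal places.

This is the derangement probability: permutations of 9 with no fixed point.
D(9) = 9! · (1 − 1/1! + 1/2! − ··· + (−1)^9/9!) = 133496.
P = 133496/362880 = 16687/45360 ≈ 0.3679.

0.3679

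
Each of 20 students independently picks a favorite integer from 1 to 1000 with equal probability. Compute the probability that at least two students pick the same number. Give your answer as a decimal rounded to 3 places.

It's easier to compute the probability that all 20 are distinct.
P(all distinct) = 1000/1000 · 999/1000 · ··· · 981/1000 ≈ 0.826.
So the probability of at least one match is 1 − 0.826 = 0.174.

0.174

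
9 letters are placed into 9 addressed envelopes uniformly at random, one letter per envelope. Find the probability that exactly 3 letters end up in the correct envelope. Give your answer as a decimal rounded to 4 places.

Choose which 3 of the 9 are fixed: C(9,3) = 84 ways.
The remaining 6 must have no fixed point: D(6) = 265.
P = 84·265/362880 = 53/864 ≈ 0.0613.

0.0613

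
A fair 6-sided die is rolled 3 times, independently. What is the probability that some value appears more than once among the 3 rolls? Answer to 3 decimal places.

P(all 3 different) = 6/6 · 5/6 · ··· · 4/6 ≈ 0.556.
P(at least two equal) = 1 − 0.556 = 0.444.

0.444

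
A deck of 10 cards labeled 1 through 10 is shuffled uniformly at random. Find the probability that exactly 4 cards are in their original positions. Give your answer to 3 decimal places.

Choose which 4 of the 10 are fixed: C(10,4) = 210 ways.
The remaining 6 must have no fixed point: D(6) = 265.
P = 210·265/3628800 = 53/3456 ≈ 0.015.

0.015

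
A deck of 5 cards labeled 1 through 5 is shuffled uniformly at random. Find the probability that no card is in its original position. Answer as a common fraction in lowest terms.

11/30

This is the derangement probability: permutations of 5 with no fixed point.
D(5) = 5! · (1 − 1/1! + 1/2! − ··· + (−1)^5/5!) = 44.
P = 44/120 = 11/30.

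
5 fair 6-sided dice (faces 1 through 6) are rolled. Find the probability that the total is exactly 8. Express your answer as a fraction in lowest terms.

35/7776

There are 6^5 = 7776 equally likely outcomes.
The number of ordered 5-tuples from {1,…,6} summing to 8 is 35.
P(sum = 8) = 35/7776.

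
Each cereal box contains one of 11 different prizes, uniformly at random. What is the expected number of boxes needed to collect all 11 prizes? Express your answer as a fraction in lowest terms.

After i distinct types are collected, each trial gives a new one with probability (11−i)/11, so the expected wait for the next new type is 11/(11−i).
E = 11/11 + 11/10 + 11/9 + 11/8 + 11/7 + 11/6 + 11/5 + 11/4 + 11/3 + 11/2 + 11/1 = 83711/2520.

83711/2520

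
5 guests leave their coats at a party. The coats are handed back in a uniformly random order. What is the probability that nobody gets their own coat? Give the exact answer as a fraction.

This is the derangement probability: permutations of 5 with no fixed point.
D(5) = 5! · (1 − 1/1! + 1/2! − ··· + (−1)^5/5!) = 44.
P = 44/120 = 11/30.

11/30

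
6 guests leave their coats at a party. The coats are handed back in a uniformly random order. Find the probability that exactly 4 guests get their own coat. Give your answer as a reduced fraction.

1/48

Choose which 4 of the 6 are fixed: C(6,4) = 15 ways.
The remaining 2 must have no fixed point: D(2) = 1.
P = 15·1/720 = 1/48.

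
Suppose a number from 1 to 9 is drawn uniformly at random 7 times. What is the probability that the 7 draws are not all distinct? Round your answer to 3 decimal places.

P(all 7 different) = 9/9 · 8/9 · ··· · 3/9 ≈ 0.038.
P(at least two equal) = 1 − 0.038 = 0.962.

0.962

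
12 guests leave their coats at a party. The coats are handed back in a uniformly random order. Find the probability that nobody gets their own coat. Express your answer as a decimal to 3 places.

0.368

This is the derangement probability: permutations of 12 with no fixed point.
D(12) = 12! · (1 − 1/1! + 1/2! − ··· + (−1)^12/12!) = 176214841.
P = 176214841/479001600 = 16019531/43545600 ≈ 0.368.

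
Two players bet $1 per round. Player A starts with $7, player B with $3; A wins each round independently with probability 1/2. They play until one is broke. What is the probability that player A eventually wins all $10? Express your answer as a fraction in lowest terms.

7/10

With a fair step, P(i) = ½P(i−1) + ½P(i+1) with P(0)=0, P(10)=1 has the linear solution P(i) = i/10.
P(7) = 7/10.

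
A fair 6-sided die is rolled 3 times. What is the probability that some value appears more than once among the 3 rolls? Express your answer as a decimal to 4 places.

P(all 3 different) = 6/6 · 5/6 · ··· · 4/6 ≈ 0.5556.
P(at least two equal) = 1 − 0.5556 = 0.4444.

0.4444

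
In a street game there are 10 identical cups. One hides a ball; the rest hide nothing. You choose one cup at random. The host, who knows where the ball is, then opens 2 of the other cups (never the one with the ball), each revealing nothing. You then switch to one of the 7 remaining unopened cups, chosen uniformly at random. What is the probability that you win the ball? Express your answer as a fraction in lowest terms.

Your original cup holds the ball with probability 1/10, so the other 9 collectively hold it with probability 9/10.
The host can always find 2 empty cups to open, so the reveals don't change that 9/10; it is now spread over the 7 remaining unopened cups.
P(win by switching) = (9/10) · (1/7) = 9/70.

9/70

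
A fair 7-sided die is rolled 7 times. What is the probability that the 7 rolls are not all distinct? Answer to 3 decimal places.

P(all 7 different) = 7/7 · 6/7 · ··· · 1/7 ≈ 0.006.
P(at least two equal) = 1 − 0.006 = 0.994.

0.994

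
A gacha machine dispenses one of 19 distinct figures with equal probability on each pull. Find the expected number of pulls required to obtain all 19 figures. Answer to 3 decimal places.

67.407

After i distinct types are collected, each trial gives a new one with probability (19−i)/19, so the expected wait for the next new type is 19/(19−i).
E = 19/19 + 19/18 + 19/17 + 19/16 + 19/15 + 19/14 + 19/13 + 19/12 + 19/11 + 19/10 + 19/9 + 19/8 + 19/7 + 19/6 + 19/5 + 19/4 + 19/3 + 19/2 + 19/1 = 275295799/4084080 ≈ 67.407.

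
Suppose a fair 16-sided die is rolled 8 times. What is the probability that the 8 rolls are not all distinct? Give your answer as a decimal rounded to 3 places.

0.879

P(all 8 different) = 16/16 · 15/16 · ··· · 9/16 ≈ 0.121.
P(at least two equal) = 1 − 0.121 = 0.879.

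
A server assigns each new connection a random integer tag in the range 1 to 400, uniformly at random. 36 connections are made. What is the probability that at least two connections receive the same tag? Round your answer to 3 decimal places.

It's easier to compute the probability that all 36 are distinct.
P(all distinct) = 400/400 · 399/400 · ··· · 365/400 ≈ 0.197.
So the probability of at least one match is 1 − 0.197 = 0.803.

0.803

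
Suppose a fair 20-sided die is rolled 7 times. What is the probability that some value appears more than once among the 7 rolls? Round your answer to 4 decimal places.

0.6948

P(all 7 different) = 20/20 · 19/20 · ··· · 14/20 ≈ 0.3052.
P(at least two equal) = 1 − 0.3052 = 0.6948.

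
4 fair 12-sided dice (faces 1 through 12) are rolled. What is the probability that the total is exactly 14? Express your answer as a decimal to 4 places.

0.0138

There are 12^4 = 20736 equally likely outcomes.
The number of ordered 4-tuples from {1,…,12} summing to 14 is 286.
P(sum = 14) = 286/20736 = 143/10368 ≈ 0.0138.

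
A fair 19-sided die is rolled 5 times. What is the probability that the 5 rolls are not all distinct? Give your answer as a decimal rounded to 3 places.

P(all 5 different) = 19/19 · 18/19 · ··· · 15/19 ≈ 0.564.
P(at least two equal) = 1 − 0.564 = 0.436.

0.436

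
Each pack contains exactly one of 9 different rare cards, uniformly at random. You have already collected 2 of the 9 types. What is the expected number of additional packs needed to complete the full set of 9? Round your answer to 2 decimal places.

23.34

Starting from 2 distinct types, each trial gives a new one with probability (9−i)/9 when i types are held, so the wait for the next new type is 9/(9−i).
E = 9/7 + 9/6 + 9/5 + 9/4 + 9/3 + 9/2 + 9/1 = 3267/140 ≈ 23.34.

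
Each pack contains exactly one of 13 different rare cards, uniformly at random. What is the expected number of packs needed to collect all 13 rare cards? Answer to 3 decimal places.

41.342

After i distinct types are collected, each trial gives a new one with probability (13−i)/13, so the expected wait for the next new type is 13/(13−i).
E = 13/13 + 13/12 + 13/11 + 13/10 + 13/9 + 13/8 + 13/7 + 13/6 + 13/5 + 13/4 + 13/3 + 13/2 + 13/1 = 1145993/27720 ≈ 41.342.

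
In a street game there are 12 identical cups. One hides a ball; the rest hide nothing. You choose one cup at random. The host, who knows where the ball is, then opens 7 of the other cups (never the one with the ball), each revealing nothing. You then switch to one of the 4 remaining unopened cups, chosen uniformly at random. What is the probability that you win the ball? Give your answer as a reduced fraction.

Your original cup holds the ball with probability 1/12, so the other 11 collectively hold it with probability 11/12.
The host can always find 7 empty cups to open, so the reveals don't change that 11/12; it is now spread over the 4 remaining unopened cups.
P(win by switching) = (11/12) · (1/4) = 11/48.

11/48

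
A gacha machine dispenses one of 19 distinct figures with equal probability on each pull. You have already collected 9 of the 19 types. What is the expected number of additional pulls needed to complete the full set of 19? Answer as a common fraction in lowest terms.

140239/2520

Starting from 9 distinct types, each trial gives a new one with probability (19−i)/19 when i types are held, so the wait for the next new type is 19/(19−i).
E = 19/10 + 19/9 + 19/8 + 19/7 + 19/6 + 19/5 + 19/4 + 19/3 + 19/2 + 19/1 = 140239/2520.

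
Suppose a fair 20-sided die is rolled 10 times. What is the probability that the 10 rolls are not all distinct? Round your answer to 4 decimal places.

0.9345

P(all 10 different) = 20/20 · 19/20 · ··· · 11/20 ≈ 0.0655.
P(at least two equal) = 1 − 0.0655 = 0.9345.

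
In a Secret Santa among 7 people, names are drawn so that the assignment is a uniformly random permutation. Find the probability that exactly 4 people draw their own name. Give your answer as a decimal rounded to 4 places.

0.0139

Choose which 4 of the 7 are fixed: C(7,4) = 35 ways.
The remaining 3 must have no fixed point: D(3) = 2.
P = 35·2/5040 = 1/72 ≈ 0.0139.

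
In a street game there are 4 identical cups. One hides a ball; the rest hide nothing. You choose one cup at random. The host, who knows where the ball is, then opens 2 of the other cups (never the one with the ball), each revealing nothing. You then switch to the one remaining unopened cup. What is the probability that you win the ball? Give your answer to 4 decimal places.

0.7500

Your original cup holds the ball with probability 1/4, so the other 3 collectively hold it with probability 3/4.
The host can always find 2 empty cups to open, so the reveals don't change that 3/4; it is now spread over the 1 remaining unopened cup.
P(win by switching) = (3/4) · (1/1) = 3/4 ≈ 0.7500.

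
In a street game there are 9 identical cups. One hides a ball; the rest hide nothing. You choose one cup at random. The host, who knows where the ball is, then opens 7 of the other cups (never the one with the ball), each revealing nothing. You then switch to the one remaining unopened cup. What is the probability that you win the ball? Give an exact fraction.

8/9

Your original cup holds the ball with probability 1/9, so the other 8 collectively hold it with probability 8/9.
The host can always find 7 empty cups to open, so the reveals don't change that 8/9; it is now spread over the 1 remaining unopened cup.
P(win by switching) = (8/9) · (1/1) = 8/9.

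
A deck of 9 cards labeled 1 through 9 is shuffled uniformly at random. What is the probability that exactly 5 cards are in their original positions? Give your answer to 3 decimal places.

0.003

Choose which 5 of the 9 are fixed: C(9,5) = 126 ways.
The remaining 4 must have no fixed point: D(4) = 9.
P = 126·9/362880 = 1/320 ≈ 0.003.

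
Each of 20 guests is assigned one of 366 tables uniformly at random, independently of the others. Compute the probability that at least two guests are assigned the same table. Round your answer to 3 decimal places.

It's easier to compute the probability that all 20 are distinct.
P(all distinct) = 366/366 · 365/366 · ··· · 347/366 ≈ 0.589.
So the probability of at least one match is 1 − 0.589 = 0.411.

0.411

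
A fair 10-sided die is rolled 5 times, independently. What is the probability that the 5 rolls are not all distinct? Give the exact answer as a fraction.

436/625

P(all 5 different) = 10/10 · 9/10 · ··· · 6/10 = 189/625.
P(at least two equal) = 1 − 189/625 = 436/625.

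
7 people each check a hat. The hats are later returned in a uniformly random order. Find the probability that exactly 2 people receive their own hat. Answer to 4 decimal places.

Choose which 2 of the 7 are fixed: C(7,2) = 21 ways.
The remaining 5 must have no fixed point: D(5) = 44.
P = 21·44/5040 = 11/60 ≈ 0.1833.

0.1833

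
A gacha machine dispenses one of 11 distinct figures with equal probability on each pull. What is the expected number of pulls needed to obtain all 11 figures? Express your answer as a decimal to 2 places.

33.22

After i distinct types are collected, each trial gives a new one with probability (11−i)/11, so the expected wait for the next new type is 11/(11−i).
E = 11/11 + 11/10 + 11/9 + 11/8 + 11/7 + 11/6 + 11/5 + 11/4 + 11/3 + 11/2 + 11/1 = 83711/2520 ≈ 33.22.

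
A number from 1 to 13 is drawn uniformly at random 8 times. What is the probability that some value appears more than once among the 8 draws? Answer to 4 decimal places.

0.9364

P(all 8 different) = 13/13 · 12/13 · ··· · 6/13 ≈ 0.0636.
P(at least two equal) = 1 − 0.0636 = 0.9364.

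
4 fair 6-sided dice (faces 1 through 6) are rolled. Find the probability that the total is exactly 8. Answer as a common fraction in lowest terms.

35/1296

There are 6^4 = 1296 equally likely outcomes.
The number of ordered 4-tuples from {1,…,6} summing to 8 is 35.
P(sum = 8) = 35/1296.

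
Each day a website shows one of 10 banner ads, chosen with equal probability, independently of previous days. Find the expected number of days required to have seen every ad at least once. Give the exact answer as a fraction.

After i distinct types are collected, each trial gives a new one with probability (10−i)/10, so the expected wait for the next new type is 10/(10−i).
E = 10/10 + 10/9 + 10/8 + 10/7 + 10/6 + 10/5 + 10/4 + 10/3 + 10/2 + 10/1 = 7381/252.

7381/252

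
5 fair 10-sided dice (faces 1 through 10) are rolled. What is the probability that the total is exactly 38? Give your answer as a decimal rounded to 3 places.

There are 10^5 = 100000 equally likely outcomes.
The number of ordered 5-tuples from {1,…,10} summing to 38 is 1745.
P(sum = 38) = 1745/100000 = 349/20000 ≈ 0.017.

0.017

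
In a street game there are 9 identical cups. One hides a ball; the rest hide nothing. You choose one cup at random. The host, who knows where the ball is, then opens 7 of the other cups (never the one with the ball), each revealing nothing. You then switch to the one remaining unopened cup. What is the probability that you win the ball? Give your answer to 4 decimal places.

Your original cup holds the ball with probability 1/9, so the other 8 collectively hold it with probability 8/9.
The host can always find 7 empty cups to open, so the reveals don't change that 8/9; it is now spread over the 1 remaining unopened cup.
P(win by switching) = (8/9) · (1/1) = 8/9 ≈ 0.8889.

0.8889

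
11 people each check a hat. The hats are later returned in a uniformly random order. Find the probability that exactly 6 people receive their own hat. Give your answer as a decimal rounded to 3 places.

Choose which 6 of the 11 are fixed: C(11,6) = 462 ways.
The remaining 5 must have no fixed point: D(5) = 44.
P = 462·44/39916800 = 11/21600 ≈ 0.001.

0.001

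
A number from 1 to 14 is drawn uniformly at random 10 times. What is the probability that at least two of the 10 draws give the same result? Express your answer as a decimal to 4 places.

0.9874

P(all 10 different) = 14/14 · 13/14 · ··· · 5/14 ≈ 0.0126.
P(at least two equal) = 1 − 0.0126 = 0.9874.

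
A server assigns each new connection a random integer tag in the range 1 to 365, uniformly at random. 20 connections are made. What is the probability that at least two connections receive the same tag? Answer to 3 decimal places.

It's easier to compute the probability that all 20 are distinct.
P(all distinct) = 365/365 · 364/365 · ··· · 346/365 ≈ 0.589.
So the probability of at least one match is 1 − 0.589 = 0.411.

0.411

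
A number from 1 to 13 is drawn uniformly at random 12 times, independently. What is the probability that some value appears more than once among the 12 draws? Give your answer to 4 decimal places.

P(all 12 different) = 13/13 · 12/13 · ··· · 2/13 ≈ 0.0003.
P(at least two equal) = 1 − 0.0003 = 0.9997.

0.9997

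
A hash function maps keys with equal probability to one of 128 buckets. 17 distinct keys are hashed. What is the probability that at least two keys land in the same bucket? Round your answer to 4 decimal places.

It's easier to compute the probability that all 17 are distinct.
P(all distinct) = 128/128 · 127/128 · ··· · 112/128 ≈ 0.3291.
So the probability of at least one match is 1 − 0.3291 = 0.6709.

0.6709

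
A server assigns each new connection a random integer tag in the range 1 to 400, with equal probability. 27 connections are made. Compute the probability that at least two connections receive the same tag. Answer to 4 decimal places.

0.5924

It's easier to compute the probability that all 27 are distinct.
P(all distinct) = 400/400 · 399/400 · ··· · 374/400 ≈ 0.4076.
So the probability of at least one match is 1 − 0.4076 = 0.5924.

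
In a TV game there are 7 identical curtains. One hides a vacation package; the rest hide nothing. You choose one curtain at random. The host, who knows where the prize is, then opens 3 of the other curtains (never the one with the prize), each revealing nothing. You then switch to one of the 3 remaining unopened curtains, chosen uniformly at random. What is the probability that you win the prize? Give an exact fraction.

2/7

Your original curtain holds the prize with probability 1/7, so the other 6 collectively hold it with probability 6/7.
The host can always find 3 empty curtains to open, so the reveals don't change that 6/7; it is now spread over the 3 remaining unopened curtains.
P(win by switching) = (6/7) · (1/3) = 2/7.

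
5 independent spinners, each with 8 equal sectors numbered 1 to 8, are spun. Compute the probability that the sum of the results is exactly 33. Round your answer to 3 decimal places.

0.010

There are 8^5 = 32768 equally likely outcomes.
The number of ordered 5-tuples from {1,…,8} summing to 33 is 330.
P(sum = 33) = 330/32768 = 165/16384 ≈ 0.010.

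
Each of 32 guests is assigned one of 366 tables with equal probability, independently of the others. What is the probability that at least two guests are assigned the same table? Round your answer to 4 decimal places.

It's easier to compute the probability that all 32 are distinct.
P(all distinct) = 366/366 · 365/366 · ··· · 335/366 ≈ 0.2476.
So the probability of at least one match is 1 − 0.2476 = 0.7524.

0.7524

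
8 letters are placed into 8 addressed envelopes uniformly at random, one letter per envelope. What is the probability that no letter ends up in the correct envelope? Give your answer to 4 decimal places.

This is the derangement probability: permutations of 8 with no fixed point.
D(8) = 8! · (1 − 1/1! + 1/2! − ··· + (−1)^8/8!) = 14833.
P = 14833/40320 = 2119/5760 ≈ 0.3679.

0.3679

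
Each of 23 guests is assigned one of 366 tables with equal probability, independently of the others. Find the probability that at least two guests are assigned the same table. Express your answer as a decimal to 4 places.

0.5063

It's easier to compute the probability that all 23 are distinct.
P(all distinct) = 366/366 · 365/366 · ··· · 344/366 ≈ 0.4937.
So the probability of at least one match is 1 − 0.4937 = 0.5063.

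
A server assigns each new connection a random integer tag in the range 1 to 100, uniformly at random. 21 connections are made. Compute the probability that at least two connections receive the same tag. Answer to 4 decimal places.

It's easier to compute the probability that all 21 are distinct.
P(all distinct) = 100/100 · 99/100 · ··· · 80/100 ≈ 0.1043.
So the probability of at least one match is 1 − 0.1043 = 0.8957.

0.8957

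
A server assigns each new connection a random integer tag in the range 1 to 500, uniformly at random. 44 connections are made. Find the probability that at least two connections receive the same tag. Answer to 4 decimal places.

It's easier to compute the probability that all 44 are distinct.
P(all distinct) = 500/500 · 499/500 · ··· · 457/500 ≈ 0.1424.
So the probability of at least one match is 1 − 0.1424 = 0.8576.

0.8576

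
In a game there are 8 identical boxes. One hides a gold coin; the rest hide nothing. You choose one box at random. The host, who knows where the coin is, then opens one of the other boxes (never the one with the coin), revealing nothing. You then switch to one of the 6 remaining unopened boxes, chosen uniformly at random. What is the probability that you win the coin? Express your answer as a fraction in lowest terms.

7/48

Your original box holds the coin with probability 1/8, so the other 7 collectively hold it with probability 7/8.
The host can always find an empty box to open, so this doesn't change that 7/8; it is now spread over the 6 remaining unopened boxes.
P(win by switching) = (7/8) · (1/6) = 7/48.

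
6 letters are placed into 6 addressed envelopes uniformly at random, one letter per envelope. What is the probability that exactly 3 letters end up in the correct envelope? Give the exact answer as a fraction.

1/18

Choose which 3 of the 6 are fixed: C(6,3) = 20 ways.
The remaining 3 must have no fixed point: D(3) = 2.
P = 20·2/720 = 1/18.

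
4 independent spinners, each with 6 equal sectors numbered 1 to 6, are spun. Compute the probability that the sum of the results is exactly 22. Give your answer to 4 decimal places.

0.0077

There are 6^4 = 1296 equally likely outcomes.
The number of ordered 4-tuples from {1,…,6} summing to 22 is 10.
P(sum = 22) = 10/1296 = 5/648 ≈ 0.0077.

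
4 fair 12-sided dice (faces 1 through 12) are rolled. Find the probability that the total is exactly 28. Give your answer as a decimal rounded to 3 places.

0.054

There are 12^4 = 20736 equally likely outcomes.
The number of ordered 4-tuples from {1,…,12} summing to 28 is 1111.
P(sum = 28) = 1111/20736 ≈ 0.054.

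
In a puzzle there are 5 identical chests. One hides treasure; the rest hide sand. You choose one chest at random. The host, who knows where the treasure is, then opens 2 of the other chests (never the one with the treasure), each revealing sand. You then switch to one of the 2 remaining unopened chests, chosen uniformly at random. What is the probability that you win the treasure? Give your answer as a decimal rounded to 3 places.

Your original chest holds the treasure with probability 1/5, so the other 4 collectively hold it with probability 4/5.
The host can always find 2 empty chests to open, so the reveals don't change that 4/5; it is now spread over the 2 remaining unopened chests.
P(win by switching) = (4/5) · (1/2) = 2/5 ≈ 0.400.

0.400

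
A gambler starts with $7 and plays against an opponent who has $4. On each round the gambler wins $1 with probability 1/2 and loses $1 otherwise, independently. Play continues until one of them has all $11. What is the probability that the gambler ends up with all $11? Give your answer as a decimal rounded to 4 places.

With a fair step, P(i) = ½P(i−1) + ½P(i+1) with P(0)=0, P(11)=1 has the linear solution P(i) = i/11.
P(7) = 7/11 ≈ 0.6364.

0.6364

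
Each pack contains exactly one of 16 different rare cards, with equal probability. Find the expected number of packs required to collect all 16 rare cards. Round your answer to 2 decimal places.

After i distinct types are collected, each trial gives a new one with probability (16−i)/16, so the expected wait for the next new type is 16/(16−i).
E = 16/16 + 16/15 + 16/14 + 16/13 + 16/12 + 16/11 + 16/10 + 16/9 + 16/8 + 16/7 + 16/6 + 16/5 + 16/4 + 16/3 + 16/2 + 16/1 = 2436559/45045 ≈ 54.09.

54.09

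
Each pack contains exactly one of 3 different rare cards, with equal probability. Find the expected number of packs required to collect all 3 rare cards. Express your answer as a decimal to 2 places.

5.50

After i distinct types are collected, each trial gives a new one with probability (3−i)/3, so the expected wait for the next new type is 3/(3−i).
E = 3/3 + 3/2 + 3/1 = 11/2 ≈ 5.50.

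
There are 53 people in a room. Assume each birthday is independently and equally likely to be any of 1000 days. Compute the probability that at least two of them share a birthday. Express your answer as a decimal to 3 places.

0.754

It's easier to compute the probability that all 53 are distinct.
P(all distinct) = 1000/1000 · 999/1000 · ··· · 948/1000 ≈ 0.246.
So the probability of at least one match is 1 − 0.246 = 0.754.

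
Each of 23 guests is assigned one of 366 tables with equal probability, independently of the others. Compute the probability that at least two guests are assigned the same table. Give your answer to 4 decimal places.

0.5063

It's easier to compute the probability that all 23 are distinct.
P(all distinct) = 366/366 · 365/366 · ··· · 344/366 ≈ 0.4937.
So the probability of at least one match is 1 − 0.4937 = 0.5063.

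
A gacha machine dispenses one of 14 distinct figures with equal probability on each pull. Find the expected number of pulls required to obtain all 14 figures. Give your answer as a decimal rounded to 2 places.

45.52

After i distinct types are collected, each trial gives a new one with probability (14−i)/14, so the expected wait for the next new type is 14/(14−i).
E = 14/14 + 14/13 + 14/12 + 14/11 + 14/10 + 14/9 + 14/8 + 14/7 + 14/6 + 14/5 + 14/4 + 14/3 + 14/2 + 14/1 = 1171733/25740 ≈ 45.52.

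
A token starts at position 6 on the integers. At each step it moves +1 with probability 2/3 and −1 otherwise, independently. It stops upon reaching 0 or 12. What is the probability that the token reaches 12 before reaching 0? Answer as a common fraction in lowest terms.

Let r = q/p = (1/3)/(2/3) = 1/2. The recurrence P(i) = p·P(i+1) + q·P(i−1) with P(0)=0, P(12)=1 gives P(i) = (1 − r^i)/(1 − r^12).
P(6) = (1 − (1/2)^6) / (1 − (1/2)^12) = 64/65.

64/65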